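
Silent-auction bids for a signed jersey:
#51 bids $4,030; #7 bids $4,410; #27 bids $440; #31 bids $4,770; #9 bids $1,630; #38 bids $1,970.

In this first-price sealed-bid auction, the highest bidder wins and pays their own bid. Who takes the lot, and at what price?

#31 pays $4,770

Sorting bids: 4,770 (#31) > 4,410 (#7) > 4,030 (#51) > 1,970 (#38) > 1,630 (#9) > 440 (#27)
#31 is highest → pays own bid, $4,770.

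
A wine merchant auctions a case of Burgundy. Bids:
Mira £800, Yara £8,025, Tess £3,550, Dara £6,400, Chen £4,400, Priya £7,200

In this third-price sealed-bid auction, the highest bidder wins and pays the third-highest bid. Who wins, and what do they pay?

Bids in order: 8,025 (Yara) > 7,200 (Priya) > 6,400 (Dara) > 4,400 (Chen) > 3,550 (Tess) > 800 (Mira)
Yara is highest; pays the third-highest bid, £6,400.

Yara pays £6,400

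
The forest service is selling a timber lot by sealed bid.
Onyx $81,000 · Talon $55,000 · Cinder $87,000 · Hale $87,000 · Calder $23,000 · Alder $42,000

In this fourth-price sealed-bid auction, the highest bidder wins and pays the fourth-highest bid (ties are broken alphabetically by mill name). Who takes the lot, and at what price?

Bids in order: 87,000 (Cinder) > 87,000 (Hale) > 81,000 (Onyx) > 55,000 (Talon) > 42,000 (Alder) > 23,000 (Calder)
Tie at $87,000 → Cinder wins by tie-break.
Cinder wins; payment is bid #4 in the ranking = $55,000.

Cinder pays $55,000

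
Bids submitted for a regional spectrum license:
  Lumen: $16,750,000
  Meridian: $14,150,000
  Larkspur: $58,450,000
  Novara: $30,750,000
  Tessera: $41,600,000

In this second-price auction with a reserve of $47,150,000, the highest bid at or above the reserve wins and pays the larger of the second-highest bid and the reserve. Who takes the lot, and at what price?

Bids ranked: 58,450,000 (Larkspur) > 41,600,000 (Tessera) > 30,750,000 (Novara) > 16,750,000 (Lumen) > 14,150,000 (Meridian)
Highest eligible bid: Larkspur at $58,450,000.
max(second-highest $41,600,000, reserve $47,150,000) = $47,150,000.

Larkspur pays $47,150,000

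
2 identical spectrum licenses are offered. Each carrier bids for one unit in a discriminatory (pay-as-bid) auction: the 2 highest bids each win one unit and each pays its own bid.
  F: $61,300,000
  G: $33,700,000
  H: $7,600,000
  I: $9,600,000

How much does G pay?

Bids ranked high→low: 61,300,000 (F), 33,700,000 (G), 9,600,000 (I), 7,600,000 (H)
The 2 highest are F, G.
G wins → own bid $33,700,000.

G pays $33,700,000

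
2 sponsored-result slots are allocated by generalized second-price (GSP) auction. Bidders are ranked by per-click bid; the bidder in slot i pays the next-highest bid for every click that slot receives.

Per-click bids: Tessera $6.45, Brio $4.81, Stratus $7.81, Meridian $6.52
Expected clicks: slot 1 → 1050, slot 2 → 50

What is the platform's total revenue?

Sorting advertisers: $7.81 (Stratus) > $6.52 (Meridian) > $6.45 (Tessera) > …
Slot 1: Stratus pays $6.52 × 1050 = $6846.00
Slot 2: Meridian pays $6.45 × 50 = $322.50
Total = $7168.50

Total revenue: $7168.50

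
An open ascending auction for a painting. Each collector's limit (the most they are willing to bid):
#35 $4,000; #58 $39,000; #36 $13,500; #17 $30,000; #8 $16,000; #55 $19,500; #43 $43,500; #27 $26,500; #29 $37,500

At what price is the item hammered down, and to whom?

#43 wins at $39,000

Limits ranked: 43,500 (#43) > 39,000 (#58) > 37,500 (#29) > 30,000 (#17) > 26,500 (#27) > 19,500 (#55) > …
Once the price passes $39,000, only #43 is left; the hammer falls at #58's limit of $39,000.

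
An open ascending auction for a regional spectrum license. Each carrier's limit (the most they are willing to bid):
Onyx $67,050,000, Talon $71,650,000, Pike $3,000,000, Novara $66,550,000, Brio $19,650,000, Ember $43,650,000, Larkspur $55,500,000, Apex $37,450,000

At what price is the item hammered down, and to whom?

Limits ranked: 71,650,000 (Talon) > 67,050,000 (Onyx) > 66,550,000 (Novara) > 55,500,000 (Larkspur) > 43,650,000 (Ember) > 37,450,000 (Apex) > …
Bidding ends when Onyx exits at $67,050,000; Talon takes it.

Talon wins at $67,050,000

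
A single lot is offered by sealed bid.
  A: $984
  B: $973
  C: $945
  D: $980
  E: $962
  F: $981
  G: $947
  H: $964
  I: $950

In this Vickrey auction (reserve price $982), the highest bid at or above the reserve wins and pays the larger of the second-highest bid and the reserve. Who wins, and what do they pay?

Bids ranked: 984 (A) > 981 (F) > 980 (D) > 973 (B) > 964 (H) > 962 (E) > …
A has the top bid at or above the reserve ($984).
max(second-highest $981, reserve $982) = $982.

A pays $982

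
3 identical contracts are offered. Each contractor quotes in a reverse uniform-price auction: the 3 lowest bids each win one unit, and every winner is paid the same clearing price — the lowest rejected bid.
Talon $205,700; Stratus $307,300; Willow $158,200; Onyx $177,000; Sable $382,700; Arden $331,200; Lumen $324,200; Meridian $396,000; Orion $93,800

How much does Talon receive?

Talon is paid $0

Sorting: 93,800 (Orion), 158,200 (Willow), 177,000 (Onyx), 205,700 (Talon), 307,300 (Stratus), …
Winners (3 units): Orion, Willow, Onyx.
Lowest unsuccessful bid: $205,700 → clearing price.
Talon does not win → is paid $0.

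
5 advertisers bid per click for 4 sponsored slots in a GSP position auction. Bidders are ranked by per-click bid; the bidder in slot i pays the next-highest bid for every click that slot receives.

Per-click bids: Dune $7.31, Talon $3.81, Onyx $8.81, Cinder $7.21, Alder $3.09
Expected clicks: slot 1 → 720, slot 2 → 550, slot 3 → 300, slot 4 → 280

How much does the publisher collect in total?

Ranked by bid: $8.81 (Onyx) > $7.31 (Dune) > $7.21 (Cinder) > $3.81 (Talon) > $3.09 (Alder)
Slot 1: Onyx pays $7.31 × 720 = $5263.20
Slot 2: Dune pays $7.21 × 550 = $3965.50
Slot 3: Cinder pays $3.81 × 300 = $1143.00
Slot 4: Talon pays $3.09 × 280 = $865.20
Total = $11236.90

Total revenue: $11236.90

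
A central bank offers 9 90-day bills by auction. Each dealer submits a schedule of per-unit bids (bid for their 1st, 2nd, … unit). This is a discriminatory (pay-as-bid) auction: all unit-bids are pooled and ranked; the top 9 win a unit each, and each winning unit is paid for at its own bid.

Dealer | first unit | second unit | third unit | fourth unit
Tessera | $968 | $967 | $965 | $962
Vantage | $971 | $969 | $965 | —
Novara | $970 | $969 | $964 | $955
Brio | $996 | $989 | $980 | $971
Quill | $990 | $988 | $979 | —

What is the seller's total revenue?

Total revenue: $8,834

Pooled unit-bids ranked (top 9): 996 (Brio-1), 990 (Quill-1), 989 (Brio-2), 988 (Quill-2), 980 (Brio-3), 979 (Quill-3), 971 (Vantage-1), 971 (Brio-4), 970 (Novara-1)
Next rejected bid: $969 (not a price — pay-as-bid).
Each winning unit pays its own bid.
Revenue = 996 + 990 + 989 + 988 + 980 + 979 + 971 + 971 + 970 = $8,834.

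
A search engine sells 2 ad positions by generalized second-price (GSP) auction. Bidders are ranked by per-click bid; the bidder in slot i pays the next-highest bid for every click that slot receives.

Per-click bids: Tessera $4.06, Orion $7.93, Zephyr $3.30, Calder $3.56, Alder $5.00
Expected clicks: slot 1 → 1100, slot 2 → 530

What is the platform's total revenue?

Total revenue: $7651.80

Ranked by bid: $7.93 (Orion) > $5.00 (Alder) > $4.06 (Tessera) > …
Slot 1: Orion pays $5.00 × 1100 = $5500.00
Slot 2: Alder pays $4.06 × 530 = $2151.80
Total = $7651.80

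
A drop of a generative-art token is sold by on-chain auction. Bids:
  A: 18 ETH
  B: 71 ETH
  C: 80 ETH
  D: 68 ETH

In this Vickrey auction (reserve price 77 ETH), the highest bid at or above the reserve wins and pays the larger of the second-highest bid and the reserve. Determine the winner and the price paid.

C pays 77 ETH

Bids ranked: 80 (C) > 71 (B) > 68 (D) > 18 (A)
C has the top bid at or above the reserve (80 ETH).
max(second-highest 71 ETH, reserve 77 ETH) = 77 ETH.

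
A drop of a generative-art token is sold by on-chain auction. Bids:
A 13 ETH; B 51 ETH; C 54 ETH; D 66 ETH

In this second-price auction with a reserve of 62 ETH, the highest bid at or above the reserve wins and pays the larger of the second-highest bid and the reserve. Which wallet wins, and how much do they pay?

Sorting bids: 66 (D) > 54 (C) > 51 (B) > 13 (A)
D has the top bid at or above the reserve (66 ETH).
max(second-highest 54 ETH, reserve 62 ETH) = 62 ETH.

D pays 62 ETH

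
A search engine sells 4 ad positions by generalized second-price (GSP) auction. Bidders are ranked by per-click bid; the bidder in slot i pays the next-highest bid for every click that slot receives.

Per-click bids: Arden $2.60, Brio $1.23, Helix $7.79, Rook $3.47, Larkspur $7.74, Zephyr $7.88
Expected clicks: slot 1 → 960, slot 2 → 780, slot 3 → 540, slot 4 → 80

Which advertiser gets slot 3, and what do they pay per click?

Larkspur; $3.47 per click

Sorting advertisers: $7.88 (Zephyr) > $7.79 (Helix) > $7.74 (Larkspur) > $3.47 (Rook) > $2.60 (Arden) > …
Slot 3 goes to the third-ranked bidder, Larkspur, who pays the next bid down: $3.47/click.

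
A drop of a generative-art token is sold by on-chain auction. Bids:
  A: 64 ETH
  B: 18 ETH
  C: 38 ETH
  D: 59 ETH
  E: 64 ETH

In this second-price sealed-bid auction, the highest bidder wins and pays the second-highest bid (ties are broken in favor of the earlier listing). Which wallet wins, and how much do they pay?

Sorting bids: 64 (A) > 64 (E) > 59 (D) > 38 (C) > 18 (B)
A and E tie at 64 ETH; tie-break gives it to A.
A is highest; pays the second-highest bid, 64 ETH.

A pays 64 ETH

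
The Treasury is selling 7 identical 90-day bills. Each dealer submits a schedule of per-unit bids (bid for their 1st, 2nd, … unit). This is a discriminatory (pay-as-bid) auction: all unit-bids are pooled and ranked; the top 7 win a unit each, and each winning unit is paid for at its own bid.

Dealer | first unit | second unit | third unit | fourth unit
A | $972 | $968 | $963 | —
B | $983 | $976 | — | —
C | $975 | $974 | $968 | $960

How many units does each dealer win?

Merging the schedules and taking the best 7: 983 (B-1), 976 (B-2), 975 (C-1), 974 (C-2), 972 (A-1), 968 (A-2), 968 (C-3)
Next rejected bid: $963 (not a price — pay-as-bid).
Allocation: A 2, B 2, C 3.

A 2, B 2, C 3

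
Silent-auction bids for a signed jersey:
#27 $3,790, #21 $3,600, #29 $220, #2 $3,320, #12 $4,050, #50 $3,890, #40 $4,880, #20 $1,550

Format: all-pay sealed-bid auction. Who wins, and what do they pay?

#40 pays $4,880

Bids ranked: 4,880 (#40) > 4,050 (#12) > 3,890 (#50) > 3,790 (#27) > 3,600 (#21) > 3,320 (#2) > …
#40 is highest and takes the item; every bidder forfeits their bid.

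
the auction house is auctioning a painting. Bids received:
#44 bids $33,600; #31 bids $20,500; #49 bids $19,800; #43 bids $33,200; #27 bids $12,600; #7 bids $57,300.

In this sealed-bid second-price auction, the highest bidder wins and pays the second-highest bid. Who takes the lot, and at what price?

Rule: the highest bidder wins and pays the second-highest bid.
Bids in order: 57,300 (#7) > 33,600 (#44) > 33,200 (#43) > 20,500 (#31) > 19,800 (#49) > 12,600 (#27)
Second-price: #7 pays #44's bid of $33,600.

#7 pays $33,600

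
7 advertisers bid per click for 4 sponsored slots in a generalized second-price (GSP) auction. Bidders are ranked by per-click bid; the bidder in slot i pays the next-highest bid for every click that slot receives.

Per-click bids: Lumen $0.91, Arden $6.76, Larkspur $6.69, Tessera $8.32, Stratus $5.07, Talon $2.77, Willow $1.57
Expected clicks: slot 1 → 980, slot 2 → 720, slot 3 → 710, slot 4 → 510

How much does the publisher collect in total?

Ranked by bid: $8.32 (Tessera) > $6.76 (Arden) > $6.69 (Larkspur) > $5.07 (Stratus) > $2.77 (Talon) > …
Slot 1: Tessera pays $6.76 × 980 = $6624.80
Slot 2: Arden pays $6.69 × 720 = $4816.80
Slot 3: Larkspur pays $5.07 × 710 = $3599.70
Slot 4: Stratus pays $2.77 × 510 = $1412.70
Total = $16454.00

Total revenue: $16454.00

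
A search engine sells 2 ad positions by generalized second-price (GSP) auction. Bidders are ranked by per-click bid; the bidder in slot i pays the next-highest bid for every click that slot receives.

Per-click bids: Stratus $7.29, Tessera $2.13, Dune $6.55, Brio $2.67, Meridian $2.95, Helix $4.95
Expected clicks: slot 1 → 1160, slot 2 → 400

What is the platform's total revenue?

Total revenue: $9578.00

Ranked by bid: $7.29 (Stratus) > $6.55 (Dune) > $4.95 (Helix) > …
Slot 1: Stratus pays $6.55 × 1160 = $7598.00
Slot 2: Dune pays $4.95 × 400 = $1980.00
Total = $9578.00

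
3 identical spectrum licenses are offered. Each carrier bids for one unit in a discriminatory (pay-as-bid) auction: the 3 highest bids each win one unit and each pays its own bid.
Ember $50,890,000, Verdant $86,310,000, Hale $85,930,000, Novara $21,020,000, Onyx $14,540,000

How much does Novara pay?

Bids ranked high→low: 86,310,000 (Verdant), 85,930,000 (Hale), 50,890,000 (Ember), 21,020,000 (Novara), 14,540,000 (Onyx)
The 3 highest are Verdant, Hale, Ember.
Novara does not win → $0.

Novara pays $0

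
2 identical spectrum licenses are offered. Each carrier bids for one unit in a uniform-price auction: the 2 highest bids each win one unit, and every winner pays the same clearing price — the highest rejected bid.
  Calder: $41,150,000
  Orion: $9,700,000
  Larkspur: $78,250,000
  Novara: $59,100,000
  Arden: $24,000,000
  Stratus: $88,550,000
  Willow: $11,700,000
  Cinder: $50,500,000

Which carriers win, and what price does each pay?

Ordering the bids: 88,550,000 (Stratus), 78,250,000 (Larkspur), 59,100,000 (Novara), 50,500,000 (Cinder), …
Winners (2 units): Stratus, Larkspur.
Highest unsuccessful bid: $59,100,000 → clearing price.

Stratus, Larkspur; each pays $59,100,000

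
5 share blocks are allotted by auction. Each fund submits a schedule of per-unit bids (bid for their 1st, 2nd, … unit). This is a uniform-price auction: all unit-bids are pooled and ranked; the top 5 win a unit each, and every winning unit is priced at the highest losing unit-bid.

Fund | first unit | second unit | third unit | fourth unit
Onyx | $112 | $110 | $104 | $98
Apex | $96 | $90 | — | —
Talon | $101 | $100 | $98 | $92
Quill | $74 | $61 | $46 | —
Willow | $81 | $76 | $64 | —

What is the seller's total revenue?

Total revenue: $490

All unit-bids, highest first — top 5: 112 (Onyx-1), 110 (Onyx-2), 104 (Onyx-3), 101 (Talon-1), 100 (Talon-2)
First bid not allocated: $98.
Allocation: Onyx 3, Talon 2. Every unit priced at $98.
Revenue = 5 × 98 = $490.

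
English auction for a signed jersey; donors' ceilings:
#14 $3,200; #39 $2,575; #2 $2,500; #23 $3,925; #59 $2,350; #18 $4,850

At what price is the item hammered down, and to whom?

Rule: the price rises until one bidder remains; the winner pays the price at which the last rival dropped out.
Limits ranked: 4,850 (#18) > 3,925 (#23) > 3,200 (#14) > 2,575 (#39) > 2,500 (#2) > 2,350 (#59)
#23 is the last rival to drop out, at $3,925; #18 remains and wins at that price.

#18 wins at $3,925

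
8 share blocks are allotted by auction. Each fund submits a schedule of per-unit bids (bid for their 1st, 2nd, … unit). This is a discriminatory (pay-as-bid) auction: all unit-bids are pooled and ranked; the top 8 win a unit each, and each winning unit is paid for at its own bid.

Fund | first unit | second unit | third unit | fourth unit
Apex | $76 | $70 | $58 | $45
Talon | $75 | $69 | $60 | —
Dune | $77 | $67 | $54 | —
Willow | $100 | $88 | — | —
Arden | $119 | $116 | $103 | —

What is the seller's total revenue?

Total revenue: $754

Merging the schedules and taking the best 8: 119 (Arden-1), 116 (Arden-2), 103 (Arden-3), 100 (Willow-1), 88 (Willow-2), 77 (Dune-1), 76 (Apex-1), 75 (Talon-1)
Next rejected bid: $70 (not a price — pay-as-bid).
Each winning unit pays its own bid.
Revenue = 119 + 116 + 103 + 100 + 88 + 77 + 76 + 75 = $754.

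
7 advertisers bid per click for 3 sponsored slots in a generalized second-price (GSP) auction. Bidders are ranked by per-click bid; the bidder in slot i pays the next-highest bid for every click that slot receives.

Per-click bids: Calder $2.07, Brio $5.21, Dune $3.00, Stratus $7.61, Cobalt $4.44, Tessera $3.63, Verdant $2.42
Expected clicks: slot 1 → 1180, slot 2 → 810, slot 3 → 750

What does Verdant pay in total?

Verdant pays $0.00

Ranked by bid: $7.61 (Stratus) > $5.21 (Brio) > $4.44 (Cobalt) > $3.63 (Tessera) > …
Verdant ranks below slot 3 → no slot, pays nothing.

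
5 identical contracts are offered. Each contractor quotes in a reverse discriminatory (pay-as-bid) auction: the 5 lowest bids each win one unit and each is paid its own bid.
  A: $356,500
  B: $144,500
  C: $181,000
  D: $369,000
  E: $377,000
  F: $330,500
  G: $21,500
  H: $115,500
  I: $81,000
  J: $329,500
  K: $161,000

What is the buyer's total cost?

Total cost: $523,500

Sorting: 21,500 (G), 81,000 (I), 115,500 (H), 144,500 (B), 161,000 (K), 181,000 (C), 329,500 (J), …
Lowest 5: G, I, H, B, K.
Total cost = 21,500 + 81,000 + 115,500 + 144,500 + 161,000 = $523,500.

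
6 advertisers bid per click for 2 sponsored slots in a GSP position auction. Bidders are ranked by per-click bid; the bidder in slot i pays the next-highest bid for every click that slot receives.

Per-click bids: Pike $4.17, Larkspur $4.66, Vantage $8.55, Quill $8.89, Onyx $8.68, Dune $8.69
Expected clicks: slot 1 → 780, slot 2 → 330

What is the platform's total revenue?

Total revenue: $9642.60

Sorting advertisers: $8.89 (Quill) > $8.69 (Dune) > $8.68 (Onyx) > …
Slot 1: Quill pays $8.69 × 780 = $6778.20
Slot 2: Dune pays $8.68 × 330 = $2864.40
Total = $9642.60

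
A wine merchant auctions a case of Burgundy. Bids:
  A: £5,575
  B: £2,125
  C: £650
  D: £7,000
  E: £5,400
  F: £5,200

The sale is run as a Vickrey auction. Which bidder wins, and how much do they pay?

D pays £5,575

Vickrey auction: the highest bidder wins and pays the second-highest bid.
Bids ranked: 7,000 (D) > 5,575 (A) > 5,400 (E) > 5,200 (F) > 2,125 (B) > 650 (C)
D is highest; pays the second-highest bid, £5,575.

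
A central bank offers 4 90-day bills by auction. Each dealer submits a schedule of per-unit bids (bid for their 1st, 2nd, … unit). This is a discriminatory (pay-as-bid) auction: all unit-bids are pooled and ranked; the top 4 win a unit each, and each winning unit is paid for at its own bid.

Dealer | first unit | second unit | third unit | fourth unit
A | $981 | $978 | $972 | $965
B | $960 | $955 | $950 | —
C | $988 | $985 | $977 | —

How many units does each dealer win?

A 2, C 2

All unit-bids, highest first — top 4: 988 (C-1), 985 (C-2), 981 (A-1), 978 (A-2)
Next rejected bid: $977 (not a price — pay-as-bid).
Allocation: A 2, C 2.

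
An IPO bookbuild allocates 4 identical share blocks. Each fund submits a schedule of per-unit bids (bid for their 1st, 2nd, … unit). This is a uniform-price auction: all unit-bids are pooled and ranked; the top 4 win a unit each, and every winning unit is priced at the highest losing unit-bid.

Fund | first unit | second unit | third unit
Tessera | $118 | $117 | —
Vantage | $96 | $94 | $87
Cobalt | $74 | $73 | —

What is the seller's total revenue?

Merging the schedules and taking the best 4: 118 (Tessera-1), 117 (Tessera-2), 96 (Vantage-1), 94 (Vantage-2)
First bid not allocated: $87.
Allocation: Tessera 2, Vantage 2. Every unit priced at $87.
Revenue = 4 × 87 = $348.

Total revenue: $348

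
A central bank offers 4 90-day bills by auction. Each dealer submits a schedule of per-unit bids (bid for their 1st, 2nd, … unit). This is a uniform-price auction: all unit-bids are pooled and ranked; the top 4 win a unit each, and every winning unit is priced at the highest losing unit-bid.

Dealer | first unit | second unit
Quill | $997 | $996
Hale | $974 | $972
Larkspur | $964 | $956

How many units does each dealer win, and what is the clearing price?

Hale 2, Quill 2; clearing price $964

Merging the schedules and taking the best 4: 997 (Quill-1), 996 (Quill-2), 974 (Hale-1), 972 (Hale-2)
First bid not allocated: $964.
Allocation: Hale 2, Quill 2.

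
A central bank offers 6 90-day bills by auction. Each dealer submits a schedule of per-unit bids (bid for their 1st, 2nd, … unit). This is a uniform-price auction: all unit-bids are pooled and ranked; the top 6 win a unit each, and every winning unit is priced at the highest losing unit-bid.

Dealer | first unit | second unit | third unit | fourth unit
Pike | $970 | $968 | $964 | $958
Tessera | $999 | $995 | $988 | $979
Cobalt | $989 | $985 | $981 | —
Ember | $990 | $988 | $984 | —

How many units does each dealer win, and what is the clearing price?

Cobalt 1, Ember 2, Tessera 3; clearing price $985

Pooled unit-bids ranked (top 6): 999 (Tessera-1), 995 (Tessera-2), 990 (Ember-1), 989 (Cobalt-1), 988 (Tessera-3), 988 (Ember-2)
Highest rejected unit-bid = $985.
Allocation: Cobalt 1, Ember 2, Tessera 3.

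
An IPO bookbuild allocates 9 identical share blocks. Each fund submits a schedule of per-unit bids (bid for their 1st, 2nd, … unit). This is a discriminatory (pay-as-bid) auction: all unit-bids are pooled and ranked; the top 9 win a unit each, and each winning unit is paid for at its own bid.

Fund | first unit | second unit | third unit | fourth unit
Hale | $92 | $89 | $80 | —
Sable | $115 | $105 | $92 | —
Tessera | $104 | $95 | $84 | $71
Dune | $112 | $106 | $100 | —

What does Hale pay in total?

Hale pays $92

Merging the schedules and taking the best 9: 115 (Sable-1), 112 (Dune-1), 106 (Dune-2), 105 (Sable-2), 104 (Tessera-1), 100 (Dune-3), 95 (Tessera-2), 92 (Hale-1), 92 (Sable-3)
Next rejected bid: $89 (not a price — pay-as-bid).
Hale's winning unit-bids: 92 = $92.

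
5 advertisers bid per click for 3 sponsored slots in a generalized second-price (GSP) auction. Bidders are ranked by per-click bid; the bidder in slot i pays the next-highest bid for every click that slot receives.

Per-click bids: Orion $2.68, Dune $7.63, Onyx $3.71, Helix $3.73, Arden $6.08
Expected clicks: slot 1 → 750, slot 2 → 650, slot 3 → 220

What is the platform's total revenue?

Total revenue: $7800.70

Per-click bids in order: $7.63 (Dune) > $6.08 (Arden) > $3.73 (Helix) > $3.71 (Onyx) > …
Slot 1: Dune pays $6.08 × 750 = $4560.00
Slot 2: Arden pays $3.73 × 650 = $2424.50
Slot 3: Helix pays $3.71 × 220 = $816.20
Total = $7800.70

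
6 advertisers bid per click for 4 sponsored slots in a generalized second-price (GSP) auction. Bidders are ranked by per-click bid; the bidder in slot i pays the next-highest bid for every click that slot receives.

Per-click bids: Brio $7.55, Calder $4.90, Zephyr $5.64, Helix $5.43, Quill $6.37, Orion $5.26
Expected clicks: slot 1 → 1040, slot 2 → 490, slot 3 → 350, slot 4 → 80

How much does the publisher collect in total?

Per-click bids in order: $7.55 (Brio) > $6.37 (Quill) > $5.64 (Zephyr) > $5.43 (Helix) > $5.26 (Orion) > …
Slot 1: Brio pays $6.37 × 1040 = $6624.80
Slot 2: Quill pays $5.64 × 490 = $2763.60
Slot 3: Zephyr pays $5.43 × 350 = $1900.50
Slot 4: Helix pays $5.26 × 80 = $420.80
Total = $11709.70

Total revenue: $11709.70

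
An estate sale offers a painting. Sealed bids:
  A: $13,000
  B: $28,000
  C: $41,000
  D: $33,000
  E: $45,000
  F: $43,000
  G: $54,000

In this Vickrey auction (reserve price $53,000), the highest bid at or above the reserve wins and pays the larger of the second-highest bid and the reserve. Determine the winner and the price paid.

G pays $53,000

Bids ranked: 54,000 (G) > 45,000 (E) > 43,000 (F) > 41,000 (C) > 33,000 (D) > 28,000 (B) > …
Highest eligible bid: G at $54,000.
max(second-highest $45,000, reserve $53,000) = $53,000.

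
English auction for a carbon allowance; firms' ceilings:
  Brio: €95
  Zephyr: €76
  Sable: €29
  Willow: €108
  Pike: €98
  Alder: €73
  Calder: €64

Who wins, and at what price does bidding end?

Willow wins at €98

Limits ranked: 108 (Willow) > 98 (Pike) > 95 (Brio) > 76 (Zephyr) > 73 (Alder) > 64 (Calder) > …
Bidding ends when Pike exits at €98; Willow takes it.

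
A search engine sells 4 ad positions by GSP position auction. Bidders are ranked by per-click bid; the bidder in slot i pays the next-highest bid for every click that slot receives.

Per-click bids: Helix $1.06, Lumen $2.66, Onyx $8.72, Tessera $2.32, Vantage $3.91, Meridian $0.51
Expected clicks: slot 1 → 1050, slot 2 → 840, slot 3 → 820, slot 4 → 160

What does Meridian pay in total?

Meridian pays $0.00

Sorting advertisers: $8.72 (Onyx) > $3.91 (Vantage) > $2.66 (Lumen) > $2.32 (Tessera) > $1.06 (Helix) > …
Meridian ranks below slot 4 → no slot, pays nothing.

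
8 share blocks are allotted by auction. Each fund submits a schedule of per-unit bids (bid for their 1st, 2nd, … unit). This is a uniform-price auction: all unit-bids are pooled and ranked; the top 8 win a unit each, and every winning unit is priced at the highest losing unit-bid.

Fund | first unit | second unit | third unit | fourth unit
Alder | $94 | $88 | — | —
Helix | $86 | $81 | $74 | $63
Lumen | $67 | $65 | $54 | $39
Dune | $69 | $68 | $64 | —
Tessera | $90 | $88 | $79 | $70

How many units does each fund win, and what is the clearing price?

Alder 2, Helix 3, Tessera 3; clearing price $70

All unit-bids, highest first — top 8: 94 (Alder-1), 90 (Tessera-1), 88 (Alder-2), 88 (Tessera-2), 86 (Helix-1), 81 (Helix-2), 79 (Tessera-3), 74 (Helix-3)
First bid not allocated: $70.
Allocation: Alder 2, Helix 3, Tessera 3.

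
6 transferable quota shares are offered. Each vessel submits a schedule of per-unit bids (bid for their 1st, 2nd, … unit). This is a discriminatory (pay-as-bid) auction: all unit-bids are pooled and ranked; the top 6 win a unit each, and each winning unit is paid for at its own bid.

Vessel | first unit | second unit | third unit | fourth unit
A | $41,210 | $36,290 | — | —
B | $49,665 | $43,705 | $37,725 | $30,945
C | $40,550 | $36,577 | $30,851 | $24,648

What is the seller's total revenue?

Merging the schedules and taking the best 6: 49,665 (B-1), 43,705 (B-2), 41,210 (A-1), 40,550 (C-1), 37,725 (B-3), 36,577 (C-2)
Next rejected bid: $36,290 (not a price — pay-as-bid).
Each winning unit pays its own bid.
Revenue = 49,665 + 43,705 + 41,210 + 40,550 + 37,725 + 36,577 = $249,432.

Total revenue: $249,432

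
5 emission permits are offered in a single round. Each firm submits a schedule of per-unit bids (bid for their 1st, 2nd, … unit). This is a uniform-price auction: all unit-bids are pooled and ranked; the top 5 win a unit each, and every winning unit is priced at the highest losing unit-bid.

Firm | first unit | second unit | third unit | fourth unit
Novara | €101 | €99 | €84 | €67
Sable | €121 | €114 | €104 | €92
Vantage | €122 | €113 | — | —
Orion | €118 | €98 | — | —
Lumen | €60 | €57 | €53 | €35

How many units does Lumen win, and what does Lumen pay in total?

Lumen: 0 units, pays €0

Pooled unit-bids ranked (top 5): 122 (Vantage-1), 121 (Sable-1), 118 (Orion-1), 114 (Sable-2), 113 (Vantage-2)
Highest rejected unit-bid = €104.
Lumen wins 0 unit(s) at €104 each.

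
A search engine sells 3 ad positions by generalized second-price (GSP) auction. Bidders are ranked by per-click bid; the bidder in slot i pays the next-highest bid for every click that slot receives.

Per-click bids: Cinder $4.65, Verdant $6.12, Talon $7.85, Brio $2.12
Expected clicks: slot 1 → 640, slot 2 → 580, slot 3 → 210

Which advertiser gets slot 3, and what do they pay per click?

Cinder; $2.12 per click

Per-click bids in order: $7.85 (Talon) > $6.12 (Verdant) > $4.65 (Cinder) > $2.12 (Brio)
Slot 3 goes to the third-ranked bidder, Cinder, who pays the next bid down: $2.12/click.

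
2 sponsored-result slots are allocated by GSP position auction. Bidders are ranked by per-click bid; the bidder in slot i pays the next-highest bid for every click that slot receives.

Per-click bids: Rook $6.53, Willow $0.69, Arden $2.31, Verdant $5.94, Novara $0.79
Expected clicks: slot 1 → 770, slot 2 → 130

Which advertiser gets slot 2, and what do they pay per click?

Ranked by bid: $6.53 (Rook) > $5.94 (Verdant) > $2.31 (Arden) > …
Slot 2 goes to the second-ranked bidder, Verdant, who pays the next bid down: $2.31/click.

Verdant; $2.31 per click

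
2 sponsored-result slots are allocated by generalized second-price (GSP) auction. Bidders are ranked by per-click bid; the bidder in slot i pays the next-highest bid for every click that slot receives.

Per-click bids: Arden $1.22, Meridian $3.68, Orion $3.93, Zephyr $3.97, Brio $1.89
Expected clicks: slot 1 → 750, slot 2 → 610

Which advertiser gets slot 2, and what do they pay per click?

Orion; $3.68 per click

Sorting advertisers: $3.97 (Zephyr) > $3.93 (Orion) > $3.68 (Meridian) > …
Slot 2 goes to the second-ranked bidder, Orion, who pays the next bid down: $3.68/click.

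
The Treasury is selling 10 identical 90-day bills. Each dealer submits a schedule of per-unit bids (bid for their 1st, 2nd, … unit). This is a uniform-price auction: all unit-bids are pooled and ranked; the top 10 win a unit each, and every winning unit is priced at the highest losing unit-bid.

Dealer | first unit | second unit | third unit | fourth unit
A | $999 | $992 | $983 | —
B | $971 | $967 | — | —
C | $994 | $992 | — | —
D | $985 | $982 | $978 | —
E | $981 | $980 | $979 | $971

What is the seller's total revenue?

Pooled unit-bids ranked (top 10): 999 (A-1), 994 (C-1), 992 (A-2), 992 (C-2), 985 (D-1), 983 (A-3), 982 (D-2), 981 (E-1), 980 (E-2), 979 (E-3)
Highest rejected unit-bid = $978.
Allocation: A 3, C 2, D 2, E 3. Every unit priced at $978.
Revenue = 10 × 978 = $9,780.

Total revenue: $9,780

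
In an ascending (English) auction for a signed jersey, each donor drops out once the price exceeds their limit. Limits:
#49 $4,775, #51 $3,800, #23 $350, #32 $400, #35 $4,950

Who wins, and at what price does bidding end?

#35 wins at $4,775

Limits in order: 4,950 (#35) > 4,775 (#49) > 3,800 (#51) > 400 (#32) > 350 (#23)
Once the price passes $4,775, only #35 is left; the hammer falls at #49's limit of $4,775.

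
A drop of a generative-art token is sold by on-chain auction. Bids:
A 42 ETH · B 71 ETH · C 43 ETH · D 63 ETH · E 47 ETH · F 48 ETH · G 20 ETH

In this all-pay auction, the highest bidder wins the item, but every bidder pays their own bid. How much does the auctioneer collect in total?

Total revenue: 334 ETH

Rule: the highest bidder wins the item, but every bidder pays their own bid.
Sorting bids: 71 (B) > 63 (D) > 48 (F) > 47 (E) > 43 (C) > 42 (A) > …
Every bidder forfeits their bid regardless of winning.
Revenue = 42 + 71 + 43 + 63 + 47 + 48 + 20 = 334 ETH.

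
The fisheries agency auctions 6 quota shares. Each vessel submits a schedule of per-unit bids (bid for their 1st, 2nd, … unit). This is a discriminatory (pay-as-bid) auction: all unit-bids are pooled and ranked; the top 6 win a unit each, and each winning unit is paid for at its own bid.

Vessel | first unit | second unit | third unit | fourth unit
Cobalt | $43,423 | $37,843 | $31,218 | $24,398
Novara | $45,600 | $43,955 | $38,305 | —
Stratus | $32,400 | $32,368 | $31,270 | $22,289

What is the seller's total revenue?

Total revenue: $241,526

Pooled unit-bids ranked (top 6): 45,600 (Novara-1), 43,955 (Novara-2), 43,423 (Cobalt-1), 38,305 (Novara-3), 37,843 (Cobalt-2), 32,400 (Stratus-1)
Next rejected bid: $32,368 (not a price — pay-as-bid).
Each winning unit pays its own bid.
Revenue = 45,600 + 43,955 + 43,423 + 38,305 + 37,843 + 32,400 = $241,526.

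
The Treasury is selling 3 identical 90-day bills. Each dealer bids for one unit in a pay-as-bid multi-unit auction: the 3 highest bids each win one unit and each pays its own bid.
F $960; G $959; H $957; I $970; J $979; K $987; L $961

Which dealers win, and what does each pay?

K $987, J $979, I $970

Ordering the bids: 987 (K), 979 (J), 970 (I), 961 (L), 960 (F), …
Top 3: K, J, I.
Each winner pays its own bid: K $987, J $979, I $970.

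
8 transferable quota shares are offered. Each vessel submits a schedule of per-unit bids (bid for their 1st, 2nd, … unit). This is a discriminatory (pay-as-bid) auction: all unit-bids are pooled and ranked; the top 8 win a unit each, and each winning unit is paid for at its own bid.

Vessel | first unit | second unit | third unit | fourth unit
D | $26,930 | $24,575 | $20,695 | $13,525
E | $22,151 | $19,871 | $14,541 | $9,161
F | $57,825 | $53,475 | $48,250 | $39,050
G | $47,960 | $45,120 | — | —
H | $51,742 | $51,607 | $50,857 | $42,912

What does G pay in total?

Merging the schedules and taking the best 8: 57,825 (F-1), 53,475 (F-2), 51,742 (H-1), 51,607 (H-2), 50,857 (H-3), 48,250 (F-3), 47,960 (G-1), 45,120 (G-2)
Next rejected bid: $42,912 (not a price — pay-as-bid).
G's winning unit-bids: 47,960 + 45,120 = $93,080.

G pays $93,080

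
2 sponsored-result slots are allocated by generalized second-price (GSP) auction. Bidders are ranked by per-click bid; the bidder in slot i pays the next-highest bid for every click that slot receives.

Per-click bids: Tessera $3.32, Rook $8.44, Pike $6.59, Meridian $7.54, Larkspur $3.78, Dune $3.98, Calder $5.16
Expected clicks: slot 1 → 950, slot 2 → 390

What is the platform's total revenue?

Total revenue: $9733.10

Per-click bids in order: $8.44 (Rook) > $7.54 (Meridian) > $6.59 (Pike) > …
Slot 1: Rook pays $7.54 × 950 = $7163.00
Slot 2: Meridian pays $6.59 × 390 = $2570.10
Total = $9733.10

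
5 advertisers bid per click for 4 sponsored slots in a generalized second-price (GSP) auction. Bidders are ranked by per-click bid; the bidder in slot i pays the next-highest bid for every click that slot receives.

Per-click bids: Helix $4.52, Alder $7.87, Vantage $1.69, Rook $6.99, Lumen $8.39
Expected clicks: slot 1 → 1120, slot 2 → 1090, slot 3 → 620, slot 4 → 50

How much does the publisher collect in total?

Total revenue: $19320.40

Sorting advertisers: $8.39 (Lumen) > $7.87 (Alder) > $6.99 (Rook) > $4.52 (Helix) > $1.69 (Vantage)
Slot 1: Lumen pays $7.87 × 1120 = $8814.40
Slot 2: Alder pays $6.99 × 1090 = $7619.10
Slot 3: Rook pays $4.52 × 620 = $2802.40
Slot 4: Helix pays $1.69 × 50 = $84.50
Total = $19320.40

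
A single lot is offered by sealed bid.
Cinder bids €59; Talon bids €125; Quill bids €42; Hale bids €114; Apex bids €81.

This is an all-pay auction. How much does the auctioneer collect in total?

Total revenue: €421

Bids ranked: 125 (Talon) > 114 (Hale) > 81 (Apex) > 59 (Cinder) > 42 (Quill)
Every bidder forfeits their bid regardless of winning.
Revenue = 59 + 125 + 42 + 114 + 81 = €421.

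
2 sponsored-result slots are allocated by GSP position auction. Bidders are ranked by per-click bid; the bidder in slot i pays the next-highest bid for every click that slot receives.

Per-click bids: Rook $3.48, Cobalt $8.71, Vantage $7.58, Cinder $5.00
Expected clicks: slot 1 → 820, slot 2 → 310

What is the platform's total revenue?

Total revenue: $7765.60

Per-click bids in order: $8.71 (Cobalt) > $7.58 (Vantage) > $5.00 (Cinder) > …
Slot 1: Cobalt pays $7.58 × 820 = $6215.60
Slot 2: Vantage pays $5.00 × 310 = $1550.00
Total = $7765.60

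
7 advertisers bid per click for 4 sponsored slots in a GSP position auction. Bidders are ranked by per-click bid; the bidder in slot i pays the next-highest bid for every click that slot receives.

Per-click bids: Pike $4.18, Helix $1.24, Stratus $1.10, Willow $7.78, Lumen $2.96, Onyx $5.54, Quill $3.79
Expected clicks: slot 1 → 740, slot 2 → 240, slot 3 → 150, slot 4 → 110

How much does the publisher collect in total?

Total revenue: $5996.90

Sorting advertisers: $7.78 (Willow) > $5.54 (Onyx) > $4.18 (Pike) > $3.79 (Quill) > $2.96 (Lumen) > …
Slot 1: Willow pays $5.54 × 740 = $4099.60
Slot 2: Onyx pays $4.18 × 240 = $1003.20
Slot 3: Pike pays $3.79 × 150 = $568.50
Slot 4: Quill pays $2.96 × 110 = $325.60
Total = $5996.90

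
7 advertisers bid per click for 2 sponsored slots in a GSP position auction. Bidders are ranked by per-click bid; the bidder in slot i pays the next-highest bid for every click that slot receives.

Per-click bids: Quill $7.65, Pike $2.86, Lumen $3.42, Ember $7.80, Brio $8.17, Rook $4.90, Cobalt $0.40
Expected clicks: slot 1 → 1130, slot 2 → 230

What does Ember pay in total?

Ember pays $1759.50

Sorting advertisers: $8.17 (Brio) > $7.80 (Ember) > $7.65 (Quill) > …
Ember holds slot 2 → pays next bid $7.65 × 230 clicks = $1759.50.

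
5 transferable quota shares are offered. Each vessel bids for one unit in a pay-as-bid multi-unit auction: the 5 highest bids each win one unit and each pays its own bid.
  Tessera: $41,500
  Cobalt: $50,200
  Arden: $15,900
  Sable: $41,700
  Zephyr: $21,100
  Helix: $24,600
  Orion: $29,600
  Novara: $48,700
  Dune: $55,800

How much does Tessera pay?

Ordering the bids: 55,800 (Dune), 50,200 (Cobalt), 48,700 (Novara), 41,700 (Sable), 41,500 (Tessera), 29,600 (Orion), 24,600 (Helix), …
Winners (5 units): Dune, Cobalt, Novara, Sable, Tessera.
Tessera wins → own bid $41,500.

Tessera pays $41,500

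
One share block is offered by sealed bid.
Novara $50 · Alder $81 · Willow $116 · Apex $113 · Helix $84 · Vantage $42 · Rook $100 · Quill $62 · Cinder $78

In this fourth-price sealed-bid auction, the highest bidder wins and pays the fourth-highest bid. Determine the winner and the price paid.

Rule: the highest bidder wins and pays the fourth-highest bid.
Bids in order: 116 (Willow) > 113 (Apex) > 100 (Rook) > 84 (Helix) > 81 (Alder) > 78 (Cinder) > …
Willow wins; payment is bid #4 in the ranking = $84.

Willow pays $84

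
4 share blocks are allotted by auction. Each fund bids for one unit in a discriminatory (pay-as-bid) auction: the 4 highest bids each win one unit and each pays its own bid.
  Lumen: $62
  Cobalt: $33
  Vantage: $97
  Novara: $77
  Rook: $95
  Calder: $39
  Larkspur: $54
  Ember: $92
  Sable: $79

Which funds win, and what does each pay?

Ordering the bids: 97 (Vantage), 95 (Rook), 92 (Ember), 79 (Sable), 77 (Novara), 62 (Lumen), …
Top 4: Vantage, Rook, Ember, Sable.
Each winner pays its own bid: Vantage $97, Rook $95, Ember $92, Sable $79.

Vantage $97, Rook $95, Ember $92, Sable $79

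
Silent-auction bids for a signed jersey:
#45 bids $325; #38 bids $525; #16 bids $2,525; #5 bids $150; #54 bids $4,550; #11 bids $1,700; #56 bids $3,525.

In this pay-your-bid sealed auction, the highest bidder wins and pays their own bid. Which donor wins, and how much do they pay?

Sorting bids: 4,550 (#54) > 3,525 (#56) > 2,525 (#16) > 1,700 (#11) > 525 (#38) > 325 (#45) > …
#54 has the highest bid and pays exactly that: $4,550.

#54 pays $4,550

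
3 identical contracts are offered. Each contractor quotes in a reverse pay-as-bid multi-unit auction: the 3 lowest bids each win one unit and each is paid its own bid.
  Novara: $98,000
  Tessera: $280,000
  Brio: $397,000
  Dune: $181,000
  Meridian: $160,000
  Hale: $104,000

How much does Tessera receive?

Bids ranked low→high: 98,000 (Novara), 104,000 (Hale), 160,000 (Meridian), 181,000 (Dune), 280,000 (Tessera), …
The 3 lowest are Novara, Hale, Meridian.
Tessera does not win → $0.

Tessera is paid $0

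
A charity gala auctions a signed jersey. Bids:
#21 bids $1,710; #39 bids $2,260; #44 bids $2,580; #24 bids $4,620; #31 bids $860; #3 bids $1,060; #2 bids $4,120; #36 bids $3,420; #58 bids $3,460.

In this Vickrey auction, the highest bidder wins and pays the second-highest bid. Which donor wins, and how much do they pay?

Bids in order: 4,620 (#24) > 4,120 (#2) > 3,460 (#58) > 3,420 (#36) > 2,580 (#44) > 2,260 (#39) > …
Second-price: #24 pays #2's bid of $4,120.

#24 pays $4,120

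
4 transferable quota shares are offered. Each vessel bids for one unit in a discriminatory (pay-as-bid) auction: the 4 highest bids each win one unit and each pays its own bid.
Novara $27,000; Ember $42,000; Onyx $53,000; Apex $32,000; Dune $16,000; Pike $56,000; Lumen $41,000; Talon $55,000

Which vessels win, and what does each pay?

Pike $56,000, Talon $55,000, Onyx $53,000, Ember $42,000

Ordering the bids: 56,000 (Pike), 55,000 (Talon), 53,000 (Onyx), 42,000 (Ember), 41,000 (Lumen), 32,000 (Apex), …
The 4 highest are Pike, Talon, Onyx, Ember.
Each winner pays its own bid: Pike $56,000, Talon $55,000, Onyx $53,000, Ember $42,000.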